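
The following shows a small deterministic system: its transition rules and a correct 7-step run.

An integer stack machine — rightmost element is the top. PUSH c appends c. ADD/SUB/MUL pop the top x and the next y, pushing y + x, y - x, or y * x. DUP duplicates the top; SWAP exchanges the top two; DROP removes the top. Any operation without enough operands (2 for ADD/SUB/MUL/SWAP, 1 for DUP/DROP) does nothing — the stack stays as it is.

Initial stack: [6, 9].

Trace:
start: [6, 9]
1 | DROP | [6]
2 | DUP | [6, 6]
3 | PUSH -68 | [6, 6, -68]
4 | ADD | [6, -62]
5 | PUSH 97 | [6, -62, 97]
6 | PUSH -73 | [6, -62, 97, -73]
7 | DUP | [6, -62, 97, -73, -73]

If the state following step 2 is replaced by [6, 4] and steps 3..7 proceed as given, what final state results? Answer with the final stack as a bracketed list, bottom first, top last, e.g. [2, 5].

[6, -64, 97, -73, -73]

state after step 2 := [6, 4]
3 | PUSH -68 | [6, 4, -68]
4 | ADD | [6, -64]
5 | PUSH 97 | [6, -64, 97]
6 | PUSH -73 | [6, -64, 97, -73]
7 | DUP | [6, -64, 97, -73, -73]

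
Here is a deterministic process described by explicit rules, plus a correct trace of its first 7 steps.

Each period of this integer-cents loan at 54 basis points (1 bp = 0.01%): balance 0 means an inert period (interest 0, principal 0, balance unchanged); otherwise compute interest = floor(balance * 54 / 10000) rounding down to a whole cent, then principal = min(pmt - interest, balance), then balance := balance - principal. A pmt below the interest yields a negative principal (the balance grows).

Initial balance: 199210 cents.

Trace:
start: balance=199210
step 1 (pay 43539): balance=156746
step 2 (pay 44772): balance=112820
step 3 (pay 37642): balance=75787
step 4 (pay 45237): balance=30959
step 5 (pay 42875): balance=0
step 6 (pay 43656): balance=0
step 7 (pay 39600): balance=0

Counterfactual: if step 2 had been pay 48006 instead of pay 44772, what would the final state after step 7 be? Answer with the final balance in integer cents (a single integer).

0

(re-executing from step 2 with the substitution; state before step 2: balance=156746)
step 2 (pay 48006): balance=109586
step 3 (pay 37642): balance=72535
step 4 (pay 45237): balance=27689
step 5 (pay 42875): balance=0
step 6 (pay 43656): balance=0
step 7 (pay 39600): balance=0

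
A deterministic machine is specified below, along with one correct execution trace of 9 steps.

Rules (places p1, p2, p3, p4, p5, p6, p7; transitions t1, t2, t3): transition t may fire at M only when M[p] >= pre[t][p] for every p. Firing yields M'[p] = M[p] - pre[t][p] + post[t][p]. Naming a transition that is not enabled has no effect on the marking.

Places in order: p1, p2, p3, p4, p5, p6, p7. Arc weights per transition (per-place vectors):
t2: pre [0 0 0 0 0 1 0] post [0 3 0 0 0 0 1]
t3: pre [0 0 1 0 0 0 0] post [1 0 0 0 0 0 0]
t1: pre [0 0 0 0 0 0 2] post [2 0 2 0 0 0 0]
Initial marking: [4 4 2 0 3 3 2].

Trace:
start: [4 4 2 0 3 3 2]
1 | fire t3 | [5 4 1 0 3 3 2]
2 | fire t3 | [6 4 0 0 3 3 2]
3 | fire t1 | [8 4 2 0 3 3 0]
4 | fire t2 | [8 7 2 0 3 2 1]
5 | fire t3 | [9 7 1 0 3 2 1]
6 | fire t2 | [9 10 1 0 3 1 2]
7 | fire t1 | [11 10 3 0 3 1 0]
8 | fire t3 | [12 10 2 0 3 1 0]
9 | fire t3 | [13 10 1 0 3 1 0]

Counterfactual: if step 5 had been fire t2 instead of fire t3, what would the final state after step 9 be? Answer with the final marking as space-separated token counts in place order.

(re-executing from step 5 with the substitution; state before step 5: [8 7 2 0 3 2 1])
5 | fire t2 | [8 10 2 0 3 1 2]
6 | fire t2 | [8 13 2 0 3 0 3]
7 | fire t1 | [10 13 4 0 3 0 1]
8 | fire t3 | [11 13 3 0 3 0 1]
9 | fire t3 | [12 13 2 0 3 0 1]

12 13 2 0 3 0 1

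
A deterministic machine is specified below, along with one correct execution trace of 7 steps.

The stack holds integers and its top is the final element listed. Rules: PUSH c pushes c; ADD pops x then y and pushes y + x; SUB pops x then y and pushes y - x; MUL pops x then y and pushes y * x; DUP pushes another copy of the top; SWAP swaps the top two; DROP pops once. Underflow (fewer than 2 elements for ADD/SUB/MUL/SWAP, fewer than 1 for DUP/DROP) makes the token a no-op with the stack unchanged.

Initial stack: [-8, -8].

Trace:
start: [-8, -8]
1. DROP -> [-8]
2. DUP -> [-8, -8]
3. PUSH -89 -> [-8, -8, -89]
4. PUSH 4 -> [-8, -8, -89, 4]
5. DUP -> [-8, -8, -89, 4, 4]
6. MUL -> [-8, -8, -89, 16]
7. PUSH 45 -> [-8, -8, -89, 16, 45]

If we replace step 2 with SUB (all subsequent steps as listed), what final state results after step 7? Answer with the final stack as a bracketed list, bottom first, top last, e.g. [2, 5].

(re-executing from step 2 with the substitution; state before step 2: [-8])
2. SUB -> [-8]
3. PUSH -89 -> [-8, -89]
4. PUSH 4 -> [-8, -89, 4]
5. DUP -> [-8, -89, 4, 4]
6. MUL -> [-8, -89, 16]
7. PUSH 45 -> [-8, -89, 16, 45]

[-8, -89, 16, 45]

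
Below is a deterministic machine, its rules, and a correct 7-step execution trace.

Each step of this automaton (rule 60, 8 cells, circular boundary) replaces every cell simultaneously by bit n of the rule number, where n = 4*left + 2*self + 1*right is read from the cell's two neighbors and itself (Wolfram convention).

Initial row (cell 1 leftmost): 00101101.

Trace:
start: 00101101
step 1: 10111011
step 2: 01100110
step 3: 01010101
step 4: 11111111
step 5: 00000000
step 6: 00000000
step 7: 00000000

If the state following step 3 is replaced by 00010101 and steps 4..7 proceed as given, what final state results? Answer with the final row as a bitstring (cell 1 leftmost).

01000100

state after step 3 := 00010101
step 4: 10011111
step 5: 01010000
step 6: 01111000
step 7: 01000100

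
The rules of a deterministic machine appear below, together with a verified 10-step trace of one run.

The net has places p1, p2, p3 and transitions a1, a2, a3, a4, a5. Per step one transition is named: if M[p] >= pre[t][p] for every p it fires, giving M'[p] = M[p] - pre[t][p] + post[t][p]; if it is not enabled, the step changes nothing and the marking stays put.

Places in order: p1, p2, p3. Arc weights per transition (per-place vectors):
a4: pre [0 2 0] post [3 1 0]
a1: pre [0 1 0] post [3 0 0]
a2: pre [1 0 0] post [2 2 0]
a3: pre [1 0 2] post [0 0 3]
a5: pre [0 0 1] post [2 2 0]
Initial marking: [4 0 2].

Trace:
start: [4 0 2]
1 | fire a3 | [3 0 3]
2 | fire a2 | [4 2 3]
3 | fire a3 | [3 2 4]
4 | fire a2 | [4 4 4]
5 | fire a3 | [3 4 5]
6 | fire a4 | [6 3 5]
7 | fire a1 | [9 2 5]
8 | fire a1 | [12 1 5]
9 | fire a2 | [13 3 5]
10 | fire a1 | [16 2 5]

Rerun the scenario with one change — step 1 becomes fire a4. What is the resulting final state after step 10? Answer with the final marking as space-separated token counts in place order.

17 2 4

(re-executing from step 1 with the substitution; state before step 1: [4 0 2])
1 | fire a4 | [4 0 2]
2 | fire a2 | [5 2 2]
3 | fire a3 | [4 2 3]
4 | fire a2 | [5 4 3]
5 | fire a3 | [4 4 4]
6 | fire a4 | [7 3 4]
7 | fire a1 | [10 2 4]
8 | fire a1 | [13 1 4]
9 | fire a2 | [14 3 4]
10 | fire a1 | [17 2 4]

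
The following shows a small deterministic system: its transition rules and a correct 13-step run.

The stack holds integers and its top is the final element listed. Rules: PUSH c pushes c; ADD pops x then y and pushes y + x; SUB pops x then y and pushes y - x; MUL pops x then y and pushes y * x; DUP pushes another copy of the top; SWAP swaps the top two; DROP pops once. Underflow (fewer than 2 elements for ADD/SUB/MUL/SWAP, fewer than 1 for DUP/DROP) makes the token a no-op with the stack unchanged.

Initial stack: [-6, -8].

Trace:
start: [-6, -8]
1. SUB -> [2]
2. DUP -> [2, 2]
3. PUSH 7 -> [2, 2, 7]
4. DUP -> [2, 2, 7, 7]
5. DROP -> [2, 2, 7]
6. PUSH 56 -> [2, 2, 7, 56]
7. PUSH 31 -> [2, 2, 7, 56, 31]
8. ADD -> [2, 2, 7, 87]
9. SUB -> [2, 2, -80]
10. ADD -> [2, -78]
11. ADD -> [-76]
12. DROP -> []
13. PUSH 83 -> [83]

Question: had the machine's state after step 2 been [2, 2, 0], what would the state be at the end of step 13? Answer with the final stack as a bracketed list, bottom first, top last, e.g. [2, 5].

[2, 83]

state after step 2 := [2, 2, 0]
3. PUSH 7 -> [2, 2, 0, 7]
4. DUP -> [2, 2, 0, 7, 7]
5. DROP -> [2, 2, 0, 7]
6. PUSH 56 -> [2, 2, 0, 7, 56]
7. PUSH 31 -> [2, 2, 0, 7, 56, 31]
8. ADD -> [2, 2, 0, 7, 87]
9. SUB -> [2, 2, 0, -80]
10. ADD -> [2, 2, -80]
11. ADD -> [2, -78]
12. DROP -> [2]
13. PUSH 83 -> [2, 83]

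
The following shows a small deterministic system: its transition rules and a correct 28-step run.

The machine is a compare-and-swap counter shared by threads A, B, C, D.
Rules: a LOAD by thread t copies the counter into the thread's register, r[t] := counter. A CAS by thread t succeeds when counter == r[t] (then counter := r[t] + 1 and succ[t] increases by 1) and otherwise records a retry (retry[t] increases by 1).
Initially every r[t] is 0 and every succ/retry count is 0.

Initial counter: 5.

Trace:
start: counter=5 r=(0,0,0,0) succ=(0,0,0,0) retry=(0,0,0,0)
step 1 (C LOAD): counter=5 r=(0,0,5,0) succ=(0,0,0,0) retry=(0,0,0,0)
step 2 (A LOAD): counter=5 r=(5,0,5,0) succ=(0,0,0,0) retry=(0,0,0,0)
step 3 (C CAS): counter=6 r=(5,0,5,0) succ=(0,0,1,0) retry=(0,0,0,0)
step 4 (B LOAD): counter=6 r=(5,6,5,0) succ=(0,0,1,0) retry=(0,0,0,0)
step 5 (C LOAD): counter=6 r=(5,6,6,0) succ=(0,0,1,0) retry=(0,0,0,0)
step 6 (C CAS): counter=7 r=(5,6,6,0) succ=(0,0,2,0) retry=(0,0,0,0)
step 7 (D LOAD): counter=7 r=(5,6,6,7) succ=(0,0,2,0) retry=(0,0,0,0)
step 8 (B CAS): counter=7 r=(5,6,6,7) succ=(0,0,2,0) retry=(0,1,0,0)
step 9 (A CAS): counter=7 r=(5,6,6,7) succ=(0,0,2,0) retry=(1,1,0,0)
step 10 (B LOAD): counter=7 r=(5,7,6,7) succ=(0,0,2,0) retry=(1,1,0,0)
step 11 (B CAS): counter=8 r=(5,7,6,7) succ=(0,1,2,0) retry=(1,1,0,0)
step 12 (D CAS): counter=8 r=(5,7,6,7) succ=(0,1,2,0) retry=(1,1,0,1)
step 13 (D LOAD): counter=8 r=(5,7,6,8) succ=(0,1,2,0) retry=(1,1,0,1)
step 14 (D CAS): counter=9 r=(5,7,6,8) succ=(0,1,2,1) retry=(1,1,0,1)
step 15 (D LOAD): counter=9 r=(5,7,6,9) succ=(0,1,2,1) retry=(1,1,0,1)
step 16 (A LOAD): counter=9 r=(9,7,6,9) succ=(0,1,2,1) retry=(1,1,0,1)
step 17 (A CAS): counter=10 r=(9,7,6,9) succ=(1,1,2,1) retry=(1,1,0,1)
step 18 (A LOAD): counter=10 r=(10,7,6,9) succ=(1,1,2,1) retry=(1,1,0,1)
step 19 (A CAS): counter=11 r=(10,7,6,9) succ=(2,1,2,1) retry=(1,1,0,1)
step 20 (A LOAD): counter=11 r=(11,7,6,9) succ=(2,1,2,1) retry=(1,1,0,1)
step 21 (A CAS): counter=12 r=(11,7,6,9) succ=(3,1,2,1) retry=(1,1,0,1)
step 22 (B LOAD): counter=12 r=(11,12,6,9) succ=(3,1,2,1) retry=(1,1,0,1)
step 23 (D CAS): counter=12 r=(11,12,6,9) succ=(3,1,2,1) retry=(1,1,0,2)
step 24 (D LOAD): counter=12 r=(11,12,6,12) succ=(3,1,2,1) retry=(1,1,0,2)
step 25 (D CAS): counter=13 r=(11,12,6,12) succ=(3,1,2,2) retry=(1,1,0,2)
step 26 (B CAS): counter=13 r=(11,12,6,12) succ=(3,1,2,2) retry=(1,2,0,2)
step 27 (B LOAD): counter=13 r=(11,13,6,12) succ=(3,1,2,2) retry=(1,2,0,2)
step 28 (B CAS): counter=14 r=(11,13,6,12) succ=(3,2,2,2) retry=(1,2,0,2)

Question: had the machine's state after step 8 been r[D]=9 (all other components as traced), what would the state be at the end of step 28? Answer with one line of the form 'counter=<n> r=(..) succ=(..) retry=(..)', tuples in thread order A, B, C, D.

state after step 8 := counter=7 r=(5,6,6,9) succ=(0,0,2,0) retry=(0,1,0,0)
step 9 (A CAS): counter=7 r=(5,6,6,9) succ=(0,0,2,0) retry=(1,1,0,0)
step 10 (B LOAD): counter=7 r=(5,7,6,9) succ=(0,0,2,0) retry=(1,1,0,0)
step 11 (B CAS): counter=8 r=(5,7,6,9) succ=(0,1,2,0) retry=(1,1,0,0)
step 12 (D CAS): counter=8 r=(5,7,6,9) succ=(0,1,2,0) retry=(1,1,0,1)
step 13 (D LOAD): counter=8 r=(5,7,6,8) succ=(0,1,2,0) retry=(1,1,0,1)
step 14 (D CAS): counter=9 r=(5,7,6,8) succ=(0,1,2,1) retry=(1,1,0,1)
step 15 (D LOAD): counter=9 r=(5,7,6,9) succ=(0,1,2,1) retry=(1,1,0,1)
step 16 (A LOAD): counter=9 r=(9,7,6,9) succ=(0,1,2,1) retry=(1,1,0,1)
step 17 (A CAS): counter=10 r=(9,7,6,9) succ=(1,1,2,1) retry=(1,1,0,1)
step 18 (A LOAD): counter=10 r=(10,7,6,9) succ=(1,1,2,1) retry=(1,1,0,1)
step 19 (A CAS): counter=11 r=(10,7,6,9) succ=(2,1,2,1) retry=(1,1,0,1)
step 20 (A LOAD): counter=11 r=(11,7,6,9) succ=(2,1,2,1) retry=(1,1,0,1)
step 21 (A CAS): counter=12 r=(11,7,6,9) succ=(3,1,2,1) retry=(1,1,0,1)
step 22 (B LOAD): counter=12 r=(11,12,6,9) succ=(3,1,2,1) retry=(1,1,0,1)
step 23 (D CAS): counter=12 r=(11,12,6,9) succ=(3,1,2,1) retry=(1,1,0,2)
step 24 (D LOAD): counter=12 r=(11,12,6,12) succ=(3,1,2,1) retry=(1,1,0,2)
step 25 (D CAS): counter=13 r=(11,12,6,12) succ=(3,1,2,2) retry=(1,1,0,2)
step 26 (B CAS): counter=13 r=(11,12,6,12) succ=(3,1,2,2) retry=(1,2,0,2)
step 27 (B LOAD): counter=13 r=(11,13,6,12) succ=(3,1,2,2) retry=(1,2,0,2)
step 28 (B CAS): counter=14 r=(11,13,6,12) succ=(3,2,2,2) retry=(1,2,0,2)

counter=14 r=(11,13,6,12) succ=(3,2,2,2) retry=(1,2,0,2)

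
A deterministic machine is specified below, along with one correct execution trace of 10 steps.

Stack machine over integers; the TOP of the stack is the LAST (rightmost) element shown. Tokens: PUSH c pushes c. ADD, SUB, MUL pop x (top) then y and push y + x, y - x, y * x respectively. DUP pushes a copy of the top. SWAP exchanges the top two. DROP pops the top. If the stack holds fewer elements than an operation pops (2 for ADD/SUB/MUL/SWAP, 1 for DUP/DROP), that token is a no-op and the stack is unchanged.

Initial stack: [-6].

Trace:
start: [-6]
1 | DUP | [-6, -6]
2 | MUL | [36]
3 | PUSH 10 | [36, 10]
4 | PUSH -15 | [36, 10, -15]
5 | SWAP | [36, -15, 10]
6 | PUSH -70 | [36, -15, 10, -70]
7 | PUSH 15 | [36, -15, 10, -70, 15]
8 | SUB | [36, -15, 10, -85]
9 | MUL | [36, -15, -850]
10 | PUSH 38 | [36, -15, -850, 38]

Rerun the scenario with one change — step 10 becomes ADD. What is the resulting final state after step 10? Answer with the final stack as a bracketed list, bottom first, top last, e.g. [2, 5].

[36, -865]

(re-executing from step 10 with the substitution; state before step 10: [36, -15, -850])
10 | ADD | [36, -865]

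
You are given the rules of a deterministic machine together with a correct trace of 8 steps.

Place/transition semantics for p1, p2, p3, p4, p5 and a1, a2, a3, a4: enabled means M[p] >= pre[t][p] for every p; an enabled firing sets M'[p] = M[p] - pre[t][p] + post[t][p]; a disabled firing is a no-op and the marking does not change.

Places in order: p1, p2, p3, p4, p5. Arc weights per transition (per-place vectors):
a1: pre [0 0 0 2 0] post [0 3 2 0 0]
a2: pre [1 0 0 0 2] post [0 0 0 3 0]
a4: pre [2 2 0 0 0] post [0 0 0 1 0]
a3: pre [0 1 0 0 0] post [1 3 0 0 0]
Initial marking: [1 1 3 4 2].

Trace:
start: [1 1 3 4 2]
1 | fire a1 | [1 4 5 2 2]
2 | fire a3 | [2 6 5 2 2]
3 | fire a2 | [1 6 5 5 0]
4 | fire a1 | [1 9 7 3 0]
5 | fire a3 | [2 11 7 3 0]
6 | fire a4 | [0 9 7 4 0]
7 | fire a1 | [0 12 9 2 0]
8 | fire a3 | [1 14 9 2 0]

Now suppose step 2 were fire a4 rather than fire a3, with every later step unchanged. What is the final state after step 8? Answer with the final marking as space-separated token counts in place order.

(re-executing from step 2 with the substitution; state before step 2: [1 4 5 2 2])
2 | fire a4 | [1 4 5 2 2]
3 | fire a2 | [0 4 5 5 0]
4 | fire a1 | [0 7 7 3 0]
5 | fire a3 | [1 9 7 3 0]
6 | fire a4 | [1 9 7 3 0]
7 | fire a1 | [1 12 9 1 0]
8 | fire a3 | [2 14 9 1 0]

2 14 9 1 0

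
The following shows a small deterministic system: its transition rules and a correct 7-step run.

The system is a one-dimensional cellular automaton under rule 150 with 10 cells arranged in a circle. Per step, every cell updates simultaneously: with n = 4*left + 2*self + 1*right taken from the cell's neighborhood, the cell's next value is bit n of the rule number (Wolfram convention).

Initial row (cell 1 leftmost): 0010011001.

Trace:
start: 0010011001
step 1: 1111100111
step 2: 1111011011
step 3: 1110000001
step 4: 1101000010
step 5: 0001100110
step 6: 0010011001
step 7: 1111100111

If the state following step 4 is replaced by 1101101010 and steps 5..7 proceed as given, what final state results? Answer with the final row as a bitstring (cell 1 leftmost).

state after step 4 := 1101101010
step 5: 0000001010
step 6: 0000011011
step 7: 1000100000

1000100000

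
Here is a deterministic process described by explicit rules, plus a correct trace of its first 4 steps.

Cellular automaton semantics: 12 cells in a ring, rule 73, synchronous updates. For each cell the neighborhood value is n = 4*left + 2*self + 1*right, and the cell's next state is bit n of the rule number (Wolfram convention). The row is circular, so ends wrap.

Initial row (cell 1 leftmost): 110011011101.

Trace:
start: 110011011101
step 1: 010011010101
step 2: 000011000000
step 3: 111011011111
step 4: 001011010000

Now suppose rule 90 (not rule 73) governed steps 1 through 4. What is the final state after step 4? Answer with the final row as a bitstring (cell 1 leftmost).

(re-executing steps 1..4 under rule 90; state before step 1: 110011011101)
step 1: 011111010101
step 2: 010001000000
step 3: 101010100000
step 4: 000000010001

000000010001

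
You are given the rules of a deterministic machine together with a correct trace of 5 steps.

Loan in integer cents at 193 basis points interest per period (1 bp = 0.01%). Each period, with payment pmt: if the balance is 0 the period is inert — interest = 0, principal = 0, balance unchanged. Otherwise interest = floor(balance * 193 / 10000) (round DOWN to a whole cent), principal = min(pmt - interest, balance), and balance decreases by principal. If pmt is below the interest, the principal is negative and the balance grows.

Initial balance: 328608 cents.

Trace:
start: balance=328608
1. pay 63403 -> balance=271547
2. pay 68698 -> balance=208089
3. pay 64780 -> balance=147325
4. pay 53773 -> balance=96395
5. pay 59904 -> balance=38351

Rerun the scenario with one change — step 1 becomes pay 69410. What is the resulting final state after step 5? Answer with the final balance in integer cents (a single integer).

(re-executing from step 1 with the substitution; state before step 1: balance=328608)
1. pay 69410 -> balance=265540
2. pay 68698 -> balance=201966
3. pay 64780 -> balance=141083
4. pay 53773 -> balance=90032
5. pay 59904 -> balance=31865

31865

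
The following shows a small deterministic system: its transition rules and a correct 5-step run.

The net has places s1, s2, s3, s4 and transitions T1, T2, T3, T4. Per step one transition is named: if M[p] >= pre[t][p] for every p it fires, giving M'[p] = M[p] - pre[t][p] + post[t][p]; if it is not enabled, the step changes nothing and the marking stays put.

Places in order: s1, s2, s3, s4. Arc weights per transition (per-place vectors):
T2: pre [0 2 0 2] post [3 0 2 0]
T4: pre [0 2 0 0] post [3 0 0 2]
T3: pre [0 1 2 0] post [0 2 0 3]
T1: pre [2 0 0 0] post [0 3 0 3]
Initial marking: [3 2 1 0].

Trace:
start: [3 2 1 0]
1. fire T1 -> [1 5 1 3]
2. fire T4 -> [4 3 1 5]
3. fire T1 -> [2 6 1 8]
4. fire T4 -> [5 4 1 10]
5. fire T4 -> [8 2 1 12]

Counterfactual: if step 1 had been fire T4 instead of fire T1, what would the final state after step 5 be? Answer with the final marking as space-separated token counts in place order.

(re-executing from step 1 with the substitution; state before step 1: [3 2 1 0])
1. fire T4 -> [6 0 1 2]
2. fire T4 -> [6 0 1 2]
3. fire T1 -> [4 3 1 5]
4. fire T4 -> [7 1 1 7]
5. fire T4 -> [7 1 1 7]

7 1 1 7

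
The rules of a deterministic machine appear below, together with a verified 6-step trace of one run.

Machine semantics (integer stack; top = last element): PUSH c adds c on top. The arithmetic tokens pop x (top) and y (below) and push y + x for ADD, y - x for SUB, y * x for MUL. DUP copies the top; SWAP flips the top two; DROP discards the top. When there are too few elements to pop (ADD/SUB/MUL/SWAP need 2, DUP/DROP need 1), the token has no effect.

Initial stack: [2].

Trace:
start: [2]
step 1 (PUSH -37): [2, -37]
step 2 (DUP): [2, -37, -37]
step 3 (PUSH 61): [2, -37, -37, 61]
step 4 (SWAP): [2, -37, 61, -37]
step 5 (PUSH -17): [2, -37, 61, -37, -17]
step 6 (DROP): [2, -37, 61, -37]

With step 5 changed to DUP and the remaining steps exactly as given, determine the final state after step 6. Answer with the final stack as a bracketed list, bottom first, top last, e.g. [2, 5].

(re-executing from step 5 with the substitution; state before step 5: [2, -37, 61, -37])
step 5 (DUP): [2, -37, 61, -37, -37]
step 6 (DROP): [2, -37, 61, -37]

[2, -37, 61, -37]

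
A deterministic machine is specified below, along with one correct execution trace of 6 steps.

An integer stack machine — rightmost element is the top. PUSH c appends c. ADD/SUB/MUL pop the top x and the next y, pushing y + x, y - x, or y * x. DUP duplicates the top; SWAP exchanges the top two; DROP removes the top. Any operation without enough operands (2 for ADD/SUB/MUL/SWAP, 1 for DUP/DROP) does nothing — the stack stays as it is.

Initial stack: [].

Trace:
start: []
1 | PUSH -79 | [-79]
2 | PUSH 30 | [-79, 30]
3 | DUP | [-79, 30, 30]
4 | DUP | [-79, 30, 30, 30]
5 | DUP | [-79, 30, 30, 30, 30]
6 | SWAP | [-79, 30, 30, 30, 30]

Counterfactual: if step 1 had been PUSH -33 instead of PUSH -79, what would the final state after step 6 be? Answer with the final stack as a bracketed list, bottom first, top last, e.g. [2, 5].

(re-executing from step 1 with the substitution; state before step 1: [])
1 | PUSH -33 | [-33]
2 | PUSH 30 | [-33, 30]
3 | DUP | [-33, 30, 30]
4 | DUP | [-33, 30, 30, 30]
5 | DUP | [-33, 30, 30, 30, 30]
6 | SWAP | [-33, 30, 30, 30, 30]

[-33, 30, 30, 30, 30]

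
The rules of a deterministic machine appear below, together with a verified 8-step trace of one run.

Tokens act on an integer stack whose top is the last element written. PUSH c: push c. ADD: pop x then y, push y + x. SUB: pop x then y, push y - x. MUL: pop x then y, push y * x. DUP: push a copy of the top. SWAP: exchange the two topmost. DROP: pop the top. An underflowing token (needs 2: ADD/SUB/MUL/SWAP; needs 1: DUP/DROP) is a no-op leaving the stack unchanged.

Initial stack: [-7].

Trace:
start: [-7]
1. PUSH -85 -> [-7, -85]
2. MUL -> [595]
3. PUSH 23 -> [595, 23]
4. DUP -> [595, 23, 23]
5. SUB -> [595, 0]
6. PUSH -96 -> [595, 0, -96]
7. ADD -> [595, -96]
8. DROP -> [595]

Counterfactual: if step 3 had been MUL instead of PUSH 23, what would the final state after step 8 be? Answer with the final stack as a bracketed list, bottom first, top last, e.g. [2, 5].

(re-executing from step 3 with the substitution; state before step 3: [595])
3. MUL -> [595]
4. DUP -> [595, 595]
5. SUB -> [0]
6. PUSH -96 -> [0, -96]
7. ADD -> [-96]
8. DROP -> []

[]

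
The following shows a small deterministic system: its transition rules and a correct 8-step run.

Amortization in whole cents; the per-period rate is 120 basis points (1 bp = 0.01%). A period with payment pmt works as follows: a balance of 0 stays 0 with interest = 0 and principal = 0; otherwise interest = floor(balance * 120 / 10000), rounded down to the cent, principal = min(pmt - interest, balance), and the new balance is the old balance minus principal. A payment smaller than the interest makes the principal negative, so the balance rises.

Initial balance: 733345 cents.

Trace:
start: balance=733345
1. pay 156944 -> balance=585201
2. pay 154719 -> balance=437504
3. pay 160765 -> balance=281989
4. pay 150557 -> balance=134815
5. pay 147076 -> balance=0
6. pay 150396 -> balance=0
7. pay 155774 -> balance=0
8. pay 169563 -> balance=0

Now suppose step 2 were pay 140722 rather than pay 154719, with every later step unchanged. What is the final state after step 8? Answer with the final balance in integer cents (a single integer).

(re-executing from step 2 with the substitution; state before step 2: balance=585201)
2. pay 140722 -> balance=451501
3. pay 160765 -> balance=296154
4. pay 150557 -> balance=149150
5. pay 147076 -> balance=3863
6. pay 150396 -> balance=0
7. pay 155774 -> balance=0
8. pay 169563 -> balance=0

0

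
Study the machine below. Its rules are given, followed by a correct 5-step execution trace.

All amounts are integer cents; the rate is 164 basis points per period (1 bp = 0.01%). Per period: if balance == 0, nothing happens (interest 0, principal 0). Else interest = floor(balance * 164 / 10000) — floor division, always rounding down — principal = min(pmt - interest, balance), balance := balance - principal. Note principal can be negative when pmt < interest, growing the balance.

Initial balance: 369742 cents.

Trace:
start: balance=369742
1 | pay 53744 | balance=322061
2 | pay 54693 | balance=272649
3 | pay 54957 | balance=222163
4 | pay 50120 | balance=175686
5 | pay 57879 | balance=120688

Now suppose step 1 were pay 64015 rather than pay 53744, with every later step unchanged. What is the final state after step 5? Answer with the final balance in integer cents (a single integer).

(re-executing from step 1 with the substitution; state before step 1: balance=369742)
1 | pay 64015 | balance=311790
2 | pay 54693 | balance=262210
3 | pay 54957 | balance=211553
4 | pay 50120 | balance=164902
5 | pay 57879 | balance=109727

109727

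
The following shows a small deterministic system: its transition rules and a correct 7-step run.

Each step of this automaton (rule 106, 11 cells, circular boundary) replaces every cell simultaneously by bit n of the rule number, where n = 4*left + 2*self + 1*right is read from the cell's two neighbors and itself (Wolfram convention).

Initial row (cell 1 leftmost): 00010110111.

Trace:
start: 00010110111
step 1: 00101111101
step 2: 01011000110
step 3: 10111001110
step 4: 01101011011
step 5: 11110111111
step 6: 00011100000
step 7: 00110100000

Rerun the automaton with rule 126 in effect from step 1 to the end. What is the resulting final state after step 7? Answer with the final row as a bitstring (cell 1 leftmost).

11001110011

(re-executing steps 1..7 under rule 126; state before step 1: 00010110111)
step 1: 10111111101
step 2: 11100000111
step 3: 00110001100
step 4: 01111011110
step 5: 11001110011
step 6: 01111011110
step 7: 11001110011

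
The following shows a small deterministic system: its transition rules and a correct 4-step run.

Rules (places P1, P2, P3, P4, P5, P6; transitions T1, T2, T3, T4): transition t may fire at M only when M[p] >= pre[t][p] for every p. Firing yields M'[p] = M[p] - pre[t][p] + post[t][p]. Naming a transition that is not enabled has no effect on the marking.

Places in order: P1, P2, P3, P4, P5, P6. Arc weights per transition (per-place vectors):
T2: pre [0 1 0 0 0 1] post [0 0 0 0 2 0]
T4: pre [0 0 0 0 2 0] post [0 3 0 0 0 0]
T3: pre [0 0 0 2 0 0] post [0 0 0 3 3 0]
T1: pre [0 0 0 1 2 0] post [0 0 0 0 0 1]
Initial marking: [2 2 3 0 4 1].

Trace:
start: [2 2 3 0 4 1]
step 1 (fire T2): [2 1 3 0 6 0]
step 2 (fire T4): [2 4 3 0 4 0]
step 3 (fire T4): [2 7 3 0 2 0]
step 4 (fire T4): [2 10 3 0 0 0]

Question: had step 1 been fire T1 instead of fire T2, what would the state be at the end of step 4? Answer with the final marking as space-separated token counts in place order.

2 8 3 0 0 1

(re-executing from step 1 with the substitution; state before step 1: [2 2 3 0 4 1])
step 1 (fire T1): [2 2 3 0 4 1]
step 2 (fire T4): [2 5 3 0 2 1]
step 3 (fire T4): [2 8 3 0 0 1]
step 4 (fire T4): [2 8 3 0 0 1]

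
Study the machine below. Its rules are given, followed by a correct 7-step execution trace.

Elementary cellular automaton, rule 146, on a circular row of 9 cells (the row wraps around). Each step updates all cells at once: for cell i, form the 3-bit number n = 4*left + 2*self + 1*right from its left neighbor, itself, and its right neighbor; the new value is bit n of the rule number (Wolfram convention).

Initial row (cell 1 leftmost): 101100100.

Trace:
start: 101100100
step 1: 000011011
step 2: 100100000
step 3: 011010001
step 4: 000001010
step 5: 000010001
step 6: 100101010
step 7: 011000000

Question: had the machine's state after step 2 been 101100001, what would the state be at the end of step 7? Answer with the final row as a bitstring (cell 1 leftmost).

101010010

state after step 2 := 101100001
step 3: 000010010
step 4: 000101101
step 5: 101000000
step 6: 000100001
step 7: 101010010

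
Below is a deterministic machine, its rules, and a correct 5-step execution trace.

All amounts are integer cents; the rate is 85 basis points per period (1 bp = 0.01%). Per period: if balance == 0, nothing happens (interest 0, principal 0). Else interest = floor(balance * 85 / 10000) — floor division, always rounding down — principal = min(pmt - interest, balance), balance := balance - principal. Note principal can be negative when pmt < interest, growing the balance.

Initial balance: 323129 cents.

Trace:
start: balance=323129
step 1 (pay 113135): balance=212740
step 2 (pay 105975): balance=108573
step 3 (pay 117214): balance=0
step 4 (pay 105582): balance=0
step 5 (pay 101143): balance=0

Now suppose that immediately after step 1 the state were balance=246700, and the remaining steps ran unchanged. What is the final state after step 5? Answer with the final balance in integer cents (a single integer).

0

state after step 1 := balance=246700
step 2 (pay 105975): balance=142821
step 3 (pay 117214): balance=26820
step 4 (pay 105582): balance=0
step 5 (pay 101143): balance=0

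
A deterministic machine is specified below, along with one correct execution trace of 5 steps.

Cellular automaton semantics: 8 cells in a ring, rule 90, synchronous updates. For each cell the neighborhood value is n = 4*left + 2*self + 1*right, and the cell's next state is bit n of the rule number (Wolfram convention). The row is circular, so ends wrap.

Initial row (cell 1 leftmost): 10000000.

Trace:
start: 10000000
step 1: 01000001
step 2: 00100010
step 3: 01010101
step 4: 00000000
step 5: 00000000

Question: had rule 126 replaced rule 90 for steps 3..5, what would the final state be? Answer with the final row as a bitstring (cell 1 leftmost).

(re-executing steps 3..5 under rule 126; state before step 3: 00100010)
step 3: 01110111
step 4: 11011101
step 5: 01110111

01110111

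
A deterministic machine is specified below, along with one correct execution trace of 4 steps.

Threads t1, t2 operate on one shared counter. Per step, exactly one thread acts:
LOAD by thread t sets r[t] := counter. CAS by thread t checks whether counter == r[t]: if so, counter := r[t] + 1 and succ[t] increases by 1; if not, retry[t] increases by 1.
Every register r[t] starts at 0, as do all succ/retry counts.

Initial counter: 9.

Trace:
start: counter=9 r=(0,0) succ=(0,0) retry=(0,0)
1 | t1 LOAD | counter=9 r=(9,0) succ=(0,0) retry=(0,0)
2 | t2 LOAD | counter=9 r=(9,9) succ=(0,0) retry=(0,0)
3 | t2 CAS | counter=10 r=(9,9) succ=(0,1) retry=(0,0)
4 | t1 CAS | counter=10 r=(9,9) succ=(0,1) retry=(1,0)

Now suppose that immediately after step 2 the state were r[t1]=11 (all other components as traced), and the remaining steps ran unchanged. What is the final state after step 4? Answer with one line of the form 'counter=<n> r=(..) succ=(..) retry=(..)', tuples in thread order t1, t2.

state after step 2 := counter=9 r=(11,9) succ=(0,0) retry=(0,0)
3 | t2 CAS | counter=10 r=(11,9) succ=(0,1) retry=(0,0)
4 | t1 CAS | counter=10 r=(11,9) succ=(0,1) retry=(1,0)

counter=10 r=(11,9) succ=(0,1) retry=(1,0)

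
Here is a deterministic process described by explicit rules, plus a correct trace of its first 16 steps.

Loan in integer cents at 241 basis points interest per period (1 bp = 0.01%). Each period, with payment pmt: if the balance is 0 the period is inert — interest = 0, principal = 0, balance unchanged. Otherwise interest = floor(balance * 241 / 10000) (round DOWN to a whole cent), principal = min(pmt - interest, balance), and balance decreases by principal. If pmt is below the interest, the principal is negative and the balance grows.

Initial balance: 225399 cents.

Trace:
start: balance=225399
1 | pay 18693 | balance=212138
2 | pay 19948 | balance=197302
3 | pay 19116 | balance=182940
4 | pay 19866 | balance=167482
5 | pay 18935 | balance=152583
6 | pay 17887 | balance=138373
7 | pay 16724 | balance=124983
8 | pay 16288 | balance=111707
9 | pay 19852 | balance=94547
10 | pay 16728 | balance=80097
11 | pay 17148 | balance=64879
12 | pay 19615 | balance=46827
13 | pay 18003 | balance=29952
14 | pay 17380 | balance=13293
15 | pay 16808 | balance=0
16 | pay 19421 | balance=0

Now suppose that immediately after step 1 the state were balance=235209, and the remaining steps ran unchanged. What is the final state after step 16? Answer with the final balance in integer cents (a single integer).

10286

state after step 1 := balance=235209
2 | pay 19948 | balance=220929
3 | pay 19116 | balance=207137
4 | pay 19866 | balance=192263
5 | pay 18935 | balance=177961
6 | pay 17887 | balance=164362
7 | pay 16724 | balance=151599
8 | pay 16288 | balance=138964
9 | pay 19852 | balance=122461
10 | pay 16728 | balance=108684
11 | pay 17148 | balance=94155
12 | pay 19615 | balance=76809
13 | pay 18003 | balance=60657
14 | pay 17380 | balance=44738
15 | pay 16808 | balance=29008
16 | pay 19421 | balance=10286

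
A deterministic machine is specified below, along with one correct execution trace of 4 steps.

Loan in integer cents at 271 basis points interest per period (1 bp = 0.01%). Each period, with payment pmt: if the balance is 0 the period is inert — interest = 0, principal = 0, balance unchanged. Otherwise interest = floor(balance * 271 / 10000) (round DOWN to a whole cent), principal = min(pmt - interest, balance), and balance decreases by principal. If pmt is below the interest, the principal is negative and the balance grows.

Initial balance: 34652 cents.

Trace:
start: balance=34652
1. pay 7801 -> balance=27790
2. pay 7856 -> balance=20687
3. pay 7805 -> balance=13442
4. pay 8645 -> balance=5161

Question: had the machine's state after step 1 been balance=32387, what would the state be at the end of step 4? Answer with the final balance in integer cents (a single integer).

state after step 1 := balance=32387
2. pay 7856 -> balance=25408
3. pay 7805 -> balance=18291
4. pay 8645 -> balance=10141

10141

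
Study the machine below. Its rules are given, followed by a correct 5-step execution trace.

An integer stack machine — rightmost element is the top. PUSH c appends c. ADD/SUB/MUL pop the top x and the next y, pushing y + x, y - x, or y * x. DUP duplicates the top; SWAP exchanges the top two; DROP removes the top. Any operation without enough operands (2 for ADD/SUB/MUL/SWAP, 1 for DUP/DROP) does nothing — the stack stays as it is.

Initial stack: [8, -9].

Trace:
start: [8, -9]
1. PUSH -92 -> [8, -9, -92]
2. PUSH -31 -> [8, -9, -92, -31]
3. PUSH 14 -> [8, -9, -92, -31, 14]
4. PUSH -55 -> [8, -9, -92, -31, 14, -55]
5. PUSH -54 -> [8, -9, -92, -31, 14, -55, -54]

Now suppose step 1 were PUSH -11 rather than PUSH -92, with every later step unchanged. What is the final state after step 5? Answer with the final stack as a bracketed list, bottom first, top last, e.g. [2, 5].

(re-executing from step 1 with the substitution; state before step 1: [8, -9])
1. PUSH -11 -> [8, -9, -11]
2. PUSH -31 -> [8, -9, -11, -31]
3. PUSH 14 -> [8, -9, -11, -31, 14]
4. PUSH -55 -> [8, -9, -11, -31, 14, -55]
5. PUSH -54 -> [8, -9, -11, -31, 14, -55, -54]

[8, -9, -11, -31, 14, -55, -54]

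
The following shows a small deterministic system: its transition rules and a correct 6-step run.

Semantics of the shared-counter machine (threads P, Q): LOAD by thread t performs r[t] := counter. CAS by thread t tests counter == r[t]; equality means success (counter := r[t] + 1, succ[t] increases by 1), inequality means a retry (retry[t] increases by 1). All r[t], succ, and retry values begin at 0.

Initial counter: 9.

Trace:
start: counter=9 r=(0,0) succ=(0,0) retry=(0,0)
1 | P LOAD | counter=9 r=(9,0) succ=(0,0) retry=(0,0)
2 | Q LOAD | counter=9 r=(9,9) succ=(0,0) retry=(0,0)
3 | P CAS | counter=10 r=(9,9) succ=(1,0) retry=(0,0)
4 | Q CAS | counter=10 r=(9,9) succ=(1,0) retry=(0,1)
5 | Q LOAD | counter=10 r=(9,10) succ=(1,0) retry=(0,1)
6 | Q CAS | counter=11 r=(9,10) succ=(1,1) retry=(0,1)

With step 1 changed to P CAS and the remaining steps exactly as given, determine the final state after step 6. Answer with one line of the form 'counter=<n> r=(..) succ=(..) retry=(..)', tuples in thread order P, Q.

(re-executing from step 1 with the substitution; state before step 1: counter=9 r=(0,0) succ=(0,0) retry=(0,0))
1 | P CAS | counter=9 r=(0,0) succ=(0,0) retry=(1,0)
2 | Q LOAD | counter=9 r=(0,9) succ=(0,0) retry=(1,0)
3 | P CAS | counter=9 r=(0,9) succ=(0,0) retry=(2,0)
4 | Q CAS | counter=10 r=(0,9) succ=(0,1) retry=(2,0)
5 | Q LOAD | counter=10 r=(0,10) succ=(0,1) retry=(2,0)
6 | Q CAS | counter=11 r=(0,10) succ=(0,2) retry=(2,0)

counter=11 r=(0,10) succ=(0,2) retry=(2,0)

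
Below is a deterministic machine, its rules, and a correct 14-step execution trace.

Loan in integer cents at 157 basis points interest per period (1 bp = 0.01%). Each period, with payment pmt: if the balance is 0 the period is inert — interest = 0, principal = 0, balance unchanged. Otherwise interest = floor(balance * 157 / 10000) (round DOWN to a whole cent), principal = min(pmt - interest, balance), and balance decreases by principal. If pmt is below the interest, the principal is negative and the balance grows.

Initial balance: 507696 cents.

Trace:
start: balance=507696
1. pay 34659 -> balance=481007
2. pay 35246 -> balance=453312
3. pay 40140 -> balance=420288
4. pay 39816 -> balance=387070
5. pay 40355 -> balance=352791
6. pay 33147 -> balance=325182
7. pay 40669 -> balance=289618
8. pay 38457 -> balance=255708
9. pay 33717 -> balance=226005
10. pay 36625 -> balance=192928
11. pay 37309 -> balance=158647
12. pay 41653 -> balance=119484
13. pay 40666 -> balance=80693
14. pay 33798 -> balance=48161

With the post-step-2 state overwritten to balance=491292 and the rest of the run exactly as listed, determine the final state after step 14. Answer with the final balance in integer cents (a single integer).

state after step 2 := balance=491292
3. pay 40140 -> balance=458865
4. pay 39816 -> balance=426253
5. pay 40355 -> balance=392590
6. pay 33147 -> balance=365606
7. pay 40669 -> balance=330677
8. pay 38457 -> balance=297411
9. pay 33717 -> balance=268363
10. pay 36625 -> balance=235951
11. pay 37309 -> balance=202346
12. pay 41653 -> balance=163869
13. pay 40666 -> balance=125775
14. pay 33798 -> balance=93951

93951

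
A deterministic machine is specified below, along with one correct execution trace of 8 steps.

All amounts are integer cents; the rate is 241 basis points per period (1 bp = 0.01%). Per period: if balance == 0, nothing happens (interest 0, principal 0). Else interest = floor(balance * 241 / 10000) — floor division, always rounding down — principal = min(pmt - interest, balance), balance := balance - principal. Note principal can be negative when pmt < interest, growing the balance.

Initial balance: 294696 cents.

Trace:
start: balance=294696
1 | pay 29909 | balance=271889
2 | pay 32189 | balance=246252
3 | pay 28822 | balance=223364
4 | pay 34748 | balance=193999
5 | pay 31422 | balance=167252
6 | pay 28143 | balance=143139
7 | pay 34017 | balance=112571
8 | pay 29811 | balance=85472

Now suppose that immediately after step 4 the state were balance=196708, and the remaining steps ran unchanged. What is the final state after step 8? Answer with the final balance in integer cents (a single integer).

state after step 4 := balance=196708
5 | pay 31422 | balance=170026
6 | pay 28143 | balance=145980
7 | pay 34017 | balance=115481
8 | pay 29811 | balance=88453

88453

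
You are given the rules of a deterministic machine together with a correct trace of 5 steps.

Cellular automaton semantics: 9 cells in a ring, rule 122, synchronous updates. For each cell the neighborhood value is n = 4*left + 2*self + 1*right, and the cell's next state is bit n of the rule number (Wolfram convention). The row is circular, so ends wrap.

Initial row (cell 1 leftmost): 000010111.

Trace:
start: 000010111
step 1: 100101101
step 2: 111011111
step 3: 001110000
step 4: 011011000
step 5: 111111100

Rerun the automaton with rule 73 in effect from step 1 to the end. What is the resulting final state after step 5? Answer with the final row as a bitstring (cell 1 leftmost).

(re-executing steps 1..5 under rule 73; state before step 1: 000010111)
step 1: 011000101
step 2: 011010000
step 3: 011000111
step 4: 011010101
step 5: 011000000

011000000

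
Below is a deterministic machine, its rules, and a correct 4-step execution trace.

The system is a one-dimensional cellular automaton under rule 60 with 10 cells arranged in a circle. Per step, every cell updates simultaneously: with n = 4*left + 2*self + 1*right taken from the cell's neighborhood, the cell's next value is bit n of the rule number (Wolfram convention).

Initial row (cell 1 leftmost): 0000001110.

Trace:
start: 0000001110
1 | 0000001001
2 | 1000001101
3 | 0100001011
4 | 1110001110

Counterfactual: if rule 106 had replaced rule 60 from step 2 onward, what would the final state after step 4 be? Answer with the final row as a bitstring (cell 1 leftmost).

0001001000

(re-executing steps 2..4 under rule 106; state before step 2: 0000001001)
2 | 0000010010
3 | 0000100100
4 | 0001001000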